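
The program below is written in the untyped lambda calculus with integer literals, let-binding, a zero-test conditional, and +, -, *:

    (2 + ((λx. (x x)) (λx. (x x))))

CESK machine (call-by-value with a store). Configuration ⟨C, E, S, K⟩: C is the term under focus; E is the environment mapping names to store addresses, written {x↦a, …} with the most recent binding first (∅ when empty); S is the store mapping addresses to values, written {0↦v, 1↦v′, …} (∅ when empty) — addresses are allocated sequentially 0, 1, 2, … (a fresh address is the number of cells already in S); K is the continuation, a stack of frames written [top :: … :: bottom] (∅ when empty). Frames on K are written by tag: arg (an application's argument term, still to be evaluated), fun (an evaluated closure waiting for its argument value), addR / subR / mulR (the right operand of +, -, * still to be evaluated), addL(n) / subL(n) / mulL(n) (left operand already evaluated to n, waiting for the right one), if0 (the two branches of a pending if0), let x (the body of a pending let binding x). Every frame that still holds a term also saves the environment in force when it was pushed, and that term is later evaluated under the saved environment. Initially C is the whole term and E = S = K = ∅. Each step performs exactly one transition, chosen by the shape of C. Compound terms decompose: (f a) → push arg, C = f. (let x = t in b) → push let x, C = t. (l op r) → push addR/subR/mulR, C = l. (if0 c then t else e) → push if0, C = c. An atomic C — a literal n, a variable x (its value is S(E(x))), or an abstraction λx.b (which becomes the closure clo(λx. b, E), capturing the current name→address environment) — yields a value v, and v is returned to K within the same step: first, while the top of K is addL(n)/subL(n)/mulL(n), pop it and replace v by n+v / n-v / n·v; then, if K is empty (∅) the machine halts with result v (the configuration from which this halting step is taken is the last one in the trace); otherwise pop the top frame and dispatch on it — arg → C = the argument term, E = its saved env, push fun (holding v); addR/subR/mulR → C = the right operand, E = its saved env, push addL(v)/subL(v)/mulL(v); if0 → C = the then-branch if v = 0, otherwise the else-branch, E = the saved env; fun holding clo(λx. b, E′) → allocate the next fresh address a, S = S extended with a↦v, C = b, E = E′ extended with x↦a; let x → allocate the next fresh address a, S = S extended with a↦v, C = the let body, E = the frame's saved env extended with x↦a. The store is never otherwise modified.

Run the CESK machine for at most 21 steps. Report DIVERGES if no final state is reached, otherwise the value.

[0] ⟨C=(2 + ((λx. (x x)) (λx. (x x)))); E=∅; S=∅; K=∅⟩
[1] ⟨C=2; E=∅; S=∅; K=[addR]⟩
[2] ⟨C=((λx. (x x)) (λx. (x x))); E=∅; S=∅; K=[addL(2)]⟩
[3] ⟨C=(λx. (x x)); E=∅; S=∅; K=[arg :: addL(2)]⟩
[4] ⟨C=(λx. (x x)); E=∅; S=∅; K=[fun :: addL(2)]⟩
[5] ⟨C=(x x); E={x↦0}; S={0↦clo(λx. (x x), ∅)}; K=[addL(2)]⟩
[6] ⟨C=x; E={x↦0}; S={0↦clo(λx. (x x), ∅)}; K=[arg :: addL(2)]⟩
[7] ⟨C=x; E={x↦0}; S={0↦clo(λx. (x x), ∅)}; K=[fun :: addL(2)]⟩
[8] ⟨C=(x x); E={x↦1}; S={0↦clo(λx. (x x), ∅), 1↦clo(λx. (x x), ∅)}; K=[addL(2)]⟩
[9] ⟨C=x; E={x↦1}; S={0↦clo(λx. (x x), ∅), 1↦clo(λx. (x x), ∅)}; K=[arg :: addL(2)]⟩
[10] ⟨C=x; E={x↦1}; S={0↦clo(λx. (x x), ∅), 1↦clo(λx. (x x), ∅)}; K=[fun :: addL(2)]⟩
[11] ⟨C=(x x); E={x↦2}; S={0↦clo(λx. (x x), ∅), 1↦clo(λx. (x x), ∅), 2↦clo(λx. (x x), ∅)}; K=[addL(2)]⟩
[12] ⟨C=x; E={x↦2}; S={0↦clo(λx. (x x), ∅), 1↦clo(λx. (x x), ∅), 2↦clo(λx. (x x), ∅)}; K=[arg :: addL(2)]⟩
[13] ⟨C=x; E={x↦2}; S={0↦clo(λx. (x x), ∅), 1↦clo(λx. (x x), ∅), 2↦clo(λx. (x x), ∅)}; K=[fun :: addL(2)]⟩
[14] ⟨C=(x x); E={x↦3}; S={0↦clo(λx. (x x), ∅), 1↦clo(λx. (x x), ∅), 2↦clo(λx. (x x), ∅), 3↦clo(λx. (x x), ∅)}; K=[addL(2)]⟩
[15] ⟨C=x; E={x↦3}; S={0↦clo(λx. (x x), ∅), 1↦clo(λx. (x x), ∅), 2↦clo(λx. (x x), ∅), 3↦clo(λx. (x x), ∅)}; K=[arg :: addL(2)]⟩
[16] ⟨C=x; E={x↦3}; S={0↦clo(λx. (x x), ∅), 1↦clo(λx. (x x), ∅), 2↦clo(λx. (x x), ∅), 3↦clo(λx. (x x), ∅)}; K=[fun :: addL(2)]⟩
[17] ⟨C=(x x); E={x↦4}; S={0↦clo(λx. (x x), ∅), 1↦clo(λx. (x x), ∅), 2↦clo(λx. (x x), ∅), 3↦clo(λx. (x x), ∅), 4↦clo(λx. (x x), ∅)}; K=[addL(2)]⟩
[18] ⟨C=x; E={x↦4}; S={0↦clo(λx. (x x), ∅), 1↦clo(λx. (x x), ∅), 2↦clo(λx. (x x), ∅), 3↦clo(λx. (x x), ∅), 4↦clo(λx. (x x), ∅)}; K=[arg :: addL(2)]⟩
[19] ⟨C=x; E={x↦4}; S={0↦clo(λx. (x x), ∅), 1↦clo(λx. (x x), ∅), 2↦clo(λx. (x x), ∅), 3↦clo(λx. (x x), ∅), 4↦clo(λx. (x x), ∅)}; K=[fun :: addL(2)]⟩
[20] ⟨C=(x x); E={x↦5}; S={0↦clo(λx. (x x), ∅), 1↦clo(λx. (x x), ∅), 2↦clo(λx. (x x), ∅), 3↦clo(λx. (x x), ∅), 4↦clo(λx. (x x), ∅), 5↦clo(λx. (x x), ∅)}; K=[addL(2)]⟩
[21] ⟨C=x; E={x↦5}; S={0↦clo(λx. (x x), ∅), 1↦clo(λx. (x x), ∅), 2↦clo(λx. (x x), ∅), 3↦clo(λx. (x x), ∅), 4↦clo(λx. (x x), ∅), 5↦clo(λx. (x x), ∅)}; K=[arg :: addL(2)]⟩
→ 21 transitions taken and the configuration is still not final: no result within 21 steps

Answer: DIVERGES (no final state within 21 steps)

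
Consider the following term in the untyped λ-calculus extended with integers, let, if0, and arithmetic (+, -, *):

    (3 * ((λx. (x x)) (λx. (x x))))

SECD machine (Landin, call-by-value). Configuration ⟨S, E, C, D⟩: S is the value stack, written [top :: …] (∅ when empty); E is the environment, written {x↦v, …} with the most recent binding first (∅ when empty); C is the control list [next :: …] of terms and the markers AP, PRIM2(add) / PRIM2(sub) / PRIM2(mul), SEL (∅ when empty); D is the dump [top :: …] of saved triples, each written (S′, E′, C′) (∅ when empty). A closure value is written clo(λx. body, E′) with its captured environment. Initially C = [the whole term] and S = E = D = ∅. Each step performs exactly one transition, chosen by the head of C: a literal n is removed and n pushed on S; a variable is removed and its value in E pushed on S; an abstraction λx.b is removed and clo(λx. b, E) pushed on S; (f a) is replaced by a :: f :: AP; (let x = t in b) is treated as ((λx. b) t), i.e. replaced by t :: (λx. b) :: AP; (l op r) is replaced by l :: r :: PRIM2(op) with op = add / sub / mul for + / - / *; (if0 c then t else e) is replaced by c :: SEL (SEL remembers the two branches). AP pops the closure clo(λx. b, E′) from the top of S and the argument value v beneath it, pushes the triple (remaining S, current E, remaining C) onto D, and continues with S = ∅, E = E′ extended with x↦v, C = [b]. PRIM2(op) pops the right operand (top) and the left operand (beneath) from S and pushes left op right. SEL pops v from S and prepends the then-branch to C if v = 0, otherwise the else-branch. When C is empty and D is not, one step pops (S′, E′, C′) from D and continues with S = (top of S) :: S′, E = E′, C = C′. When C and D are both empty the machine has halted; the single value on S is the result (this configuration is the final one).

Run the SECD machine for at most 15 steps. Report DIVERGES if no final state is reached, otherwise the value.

t=0: <S=∅, E=∅, C=[(3 * ((λx. (x x)) (λx. (x x))))], D=∅>
t=1: <S=∅, E=∅, C=[3 :: ((λx. (x x)) (λx. (x x))) :: PRIM2(mul)], D=∅>
t=2: <S=[3], E=∅, C=[((λx. (x x)) (λx. (x x))) :: PRIM2(mul)], D=∅>
t=3: <S=[3], E=∅, C=[(λx. (x x)) :: (λx. (x x)) :: AP :: PRIM2(mul)], D=∅>
t=4: <S=[clo(λx. (x x), ∅) :: 3], E=∅, C=[(λx. (x x)) :: AP :: PRIM2(mul)], D=∅>
t=5: <S=[clo(λx. (x x), ∅) :: clo(λx. (x x), ∅) :: 3], E=∅, C=[AP :: PRIM2(mul)], D=∅>
t=6: <S=∅, E={x↦clo(λx. (x x), ∅)}, C=[(x x)], D=[([3], ∅, [PRIM2(mul)])]>
t=7: <S=∅, E={x↦clo(λx. (x x), ∅)}, C=[x :: x :: AP], D=[([3], ∅, [PRIM2(mul)])]>
t=8: <S=[clo(λx. (x x), ∅)], E={x↦clo(λx. (x x), ∅)}, C=[x :: AP], D=[([3], ∅, [PRIM2(mul)])]>
t=9: <S=[clo(λx. (x x), ∅) :: clo(λx. (x x), ∅)], E={x↦clo(λx. (x x), ∅)}, C=[AP], D=[([3], ∅, [PRIM2(mul)])]>
t=10: <S=∅, E={x↦clo(λx. (x x), ∅)}, C=[(x x)], D=[(∅, {x↦clo(λx. (x x), ∅)}, ∅) :: ([3], ∅, [PRIM2(mul)])]>
t=11: <S=∅, E={x↦clo(λx. (x x), ∅)}, C=[x :: x :: AP], D=[(∅, {x↦clo(λx. (x x), ∅)}, ∅) :: ([3], ∅, [PRIM2(mul)])]>
t=12: <S=[clo(λx. (x x), ∅)], E={x↦clo(λx. (x x), ∅)}, C=[x :: AP], D=[(∅, {x↦clo(λx. (x x), ∅)}, ∅) :: ([3], ∅, [PRIM2(mul)])]>
t=13: <S=[clo(λx. (x x), ∅) :: clo(λx. (x x), ∅)], E={x↦clo(λx. (x x), ∅)}, C=[AP], D=[(∅, {x↦clo(λx. (x x), ∅)}, ∅) :: ([3], ∅, [PRIM2(mul)])]>
t=14: <S=∅, E={x↦clo(λx. (x x), ∅)}, C=[(x x)], D=[(∅, {x↦clo(λx. (x x), ∅)}, ∅) :: (∅, {x↦clo(λx. (x x), ∅)}, ∅) :: ([3], ∅, [PRIM2(mul)])]>
t=15: <S=∅, E={x↦clo(λx. (x x), ∅)}, C=[x :: x :: AP], D=[(∅, {x↦clo(λx. (x x), ∅)}, ∅) :: (∅, {x↦clo(λx. (x x), ∅)}, ∅) :: ([3], ∅, [PRIM2(mul)])]>
→ 15 transitions taken and the configuration is still not final: no result within 15 steps

Answer: DIVERGES (no final state within 15 steps)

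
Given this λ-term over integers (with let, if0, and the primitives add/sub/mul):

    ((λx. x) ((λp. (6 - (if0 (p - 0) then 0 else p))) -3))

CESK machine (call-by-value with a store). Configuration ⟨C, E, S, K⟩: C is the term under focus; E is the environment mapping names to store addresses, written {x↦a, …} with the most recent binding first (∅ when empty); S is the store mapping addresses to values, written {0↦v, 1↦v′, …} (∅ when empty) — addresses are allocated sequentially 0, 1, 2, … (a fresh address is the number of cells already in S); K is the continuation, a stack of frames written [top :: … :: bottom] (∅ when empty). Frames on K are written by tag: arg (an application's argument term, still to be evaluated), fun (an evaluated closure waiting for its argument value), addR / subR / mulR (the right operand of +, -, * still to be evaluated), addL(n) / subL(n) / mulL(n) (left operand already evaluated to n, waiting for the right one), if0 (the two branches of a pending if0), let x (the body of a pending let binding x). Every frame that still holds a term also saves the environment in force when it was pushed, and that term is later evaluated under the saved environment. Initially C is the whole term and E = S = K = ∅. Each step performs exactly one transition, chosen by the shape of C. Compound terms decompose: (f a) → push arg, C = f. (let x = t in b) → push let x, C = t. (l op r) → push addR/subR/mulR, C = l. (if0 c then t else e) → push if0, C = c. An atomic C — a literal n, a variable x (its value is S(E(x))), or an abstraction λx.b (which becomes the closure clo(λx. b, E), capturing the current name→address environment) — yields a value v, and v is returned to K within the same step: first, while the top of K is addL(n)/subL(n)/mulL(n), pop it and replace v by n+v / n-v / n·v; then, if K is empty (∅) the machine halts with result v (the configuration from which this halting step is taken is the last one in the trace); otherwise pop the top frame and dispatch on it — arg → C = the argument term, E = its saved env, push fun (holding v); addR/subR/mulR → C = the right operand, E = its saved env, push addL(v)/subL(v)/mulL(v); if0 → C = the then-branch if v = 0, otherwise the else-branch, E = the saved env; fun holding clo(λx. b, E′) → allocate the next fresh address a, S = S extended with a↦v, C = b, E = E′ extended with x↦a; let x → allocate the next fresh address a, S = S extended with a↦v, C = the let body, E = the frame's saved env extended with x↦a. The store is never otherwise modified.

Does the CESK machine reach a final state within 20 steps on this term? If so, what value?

Answer: 9

Execution trace:
t=0: <C=((λx. x) ((λp. (6 - (if0 (p - 0) then 0 else p))) -3)), E=∅, S=∅, K=∅>
t=1: <C=(λx. x), E=∅, S=∅, K=[arg]>
t=2: <C=((λp. (6 - (if0 (p - 0) then 0 else p))) -3), E=∅, S=∅, K=[fun]>
t=3: <C=(λp. (6 - (if0 (p - 0) then 0 else p))), E=∅, S=∅, K=[arg :: fun]>
t=4: <C=-3, E=∅, S=∅, K=[fun :: fun]>
t=5: <C=(6 - (if0 (p - 0) then 0 else p)), E={p↦0}, S={0↦-3}, K=[fun]>
t=6: <C=6, E={p↦0}, S={0↦-3}, K=[subR :: fun]>
t=7: <C=(if0 (p - 0) then 0 else p), E={p↦0}, S={0↦-3}, K=[subL(6) :: fun]>
t=8: <C=(p - 0), E={p↦0}, S={0↦-3}, K=[if0 :: subL(6) :: fun]>
t=9: <C=p, E={p↦0}, S={0↦-3}, K=[subR :: if0 :: subL(6) :: fun]>
t=10: <C=0, E={p↦0}, S={0↦-3}, K=[subL(-3) :: if0 :: subL(6) :: fun]>
t=11: <C=p, E={p↦0}, S={0↦-3}, K=[subL(6) :: fun]>
t=12: <C=x, E={x↦1}, S={0↦-3, 1↦9}, K=∅>
→ final value 9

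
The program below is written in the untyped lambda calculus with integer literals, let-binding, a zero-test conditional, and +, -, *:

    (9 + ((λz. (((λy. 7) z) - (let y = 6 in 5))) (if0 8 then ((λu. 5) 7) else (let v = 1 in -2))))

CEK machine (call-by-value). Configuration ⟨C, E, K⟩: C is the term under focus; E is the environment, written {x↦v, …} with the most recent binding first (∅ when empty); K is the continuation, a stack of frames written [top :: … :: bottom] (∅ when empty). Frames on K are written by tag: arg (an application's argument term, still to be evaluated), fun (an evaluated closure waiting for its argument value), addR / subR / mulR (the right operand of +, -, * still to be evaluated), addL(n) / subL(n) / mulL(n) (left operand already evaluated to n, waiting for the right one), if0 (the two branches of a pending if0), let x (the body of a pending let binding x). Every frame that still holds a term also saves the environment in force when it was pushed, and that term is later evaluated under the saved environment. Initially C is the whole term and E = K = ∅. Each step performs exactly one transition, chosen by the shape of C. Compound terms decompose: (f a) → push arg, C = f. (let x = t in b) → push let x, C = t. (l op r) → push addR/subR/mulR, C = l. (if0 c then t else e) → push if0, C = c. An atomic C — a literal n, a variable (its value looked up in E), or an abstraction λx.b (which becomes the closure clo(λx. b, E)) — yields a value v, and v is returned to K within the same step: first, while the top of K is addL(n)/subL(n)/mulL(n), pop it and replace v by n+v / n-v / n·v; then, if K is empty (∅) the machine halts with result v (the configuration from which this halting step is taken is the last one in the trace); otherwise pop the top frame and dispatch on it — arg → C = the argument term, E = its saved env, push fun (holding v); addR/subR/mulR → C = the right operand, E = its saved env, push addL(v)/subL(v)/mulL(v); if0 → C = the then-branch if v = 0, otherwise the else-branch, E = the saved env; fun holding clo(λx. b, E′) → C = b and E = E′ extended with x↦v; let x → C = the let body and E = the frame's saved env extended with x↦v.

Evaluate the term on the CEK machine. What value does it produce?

Answer: 11

Derivation:
step 0: <C=(9 + ((λz. (((λy. 7) z) - (let y = 6 in 5))) (if0 8 then ((λu. 5) 7) else (let v = 1 in -2)))), E=∅, K=∅>
step 1: <C=9, E=∅, K=[addR]>
step 2: <C=((λz. (((λy. 7) z) - (let y = 6 in 5))) (if0 8 then ((λu. 5) 7) else (let v = 1 in -2))), E=∅, K=[addL(9)]>
step 3: <C=(λz. (((λy. 7) z) - (let y = 6 in 5))), E=∅, K=[arg :: addL(9)]>
step 4: <C=(if0 8 then ((λu. 5) 7) else (let v = 1 in -2)), E=∅, K=[fun :: addL(9)]>
step 5: <C=8, E=∅, K=[if0 :: fun :: addL(9)]>
step 6: <C=(let v = 1 in -2), E=∅, K=[fun :: addL(9)]>
step 7: <C=1, E=∅, K=[let v :: fun :: addL(9)]>
step 8: <C=-2, E={v↦1}, K=[fun :: addL(9)]>
step 9: <C=(((λy. 7) z) - (let y = 6 in 5)), E={z↦-2}, K=[addL(9)]>
step 10: <C=((λy. 7) z), E={z↦-2}, K=[subR :: addL(9)]>
step 11: <C=(λy. 7), E={z↦-2}, K=[arg :: subR :: addL(9)]>
step 12: <C=z, E={z↦-2}, K=[fun :: subR :: addL(9)]>
step 13: <C=7, E={y↦-2, z↦-2}, K=[subR :: addL(9)]>
step 14: <C=(let y = 6 in 5), E={z↦-2}, K=[subL(7) :: addL(9)]>
step 15: <C=6, E={z↦-2}, K=[let y :: subL(7) :: addL(9)]>
step 16: <C=5, E={y↦6, z↦-2}, K=[subL(7) :: addL(9)]>
→ final value 11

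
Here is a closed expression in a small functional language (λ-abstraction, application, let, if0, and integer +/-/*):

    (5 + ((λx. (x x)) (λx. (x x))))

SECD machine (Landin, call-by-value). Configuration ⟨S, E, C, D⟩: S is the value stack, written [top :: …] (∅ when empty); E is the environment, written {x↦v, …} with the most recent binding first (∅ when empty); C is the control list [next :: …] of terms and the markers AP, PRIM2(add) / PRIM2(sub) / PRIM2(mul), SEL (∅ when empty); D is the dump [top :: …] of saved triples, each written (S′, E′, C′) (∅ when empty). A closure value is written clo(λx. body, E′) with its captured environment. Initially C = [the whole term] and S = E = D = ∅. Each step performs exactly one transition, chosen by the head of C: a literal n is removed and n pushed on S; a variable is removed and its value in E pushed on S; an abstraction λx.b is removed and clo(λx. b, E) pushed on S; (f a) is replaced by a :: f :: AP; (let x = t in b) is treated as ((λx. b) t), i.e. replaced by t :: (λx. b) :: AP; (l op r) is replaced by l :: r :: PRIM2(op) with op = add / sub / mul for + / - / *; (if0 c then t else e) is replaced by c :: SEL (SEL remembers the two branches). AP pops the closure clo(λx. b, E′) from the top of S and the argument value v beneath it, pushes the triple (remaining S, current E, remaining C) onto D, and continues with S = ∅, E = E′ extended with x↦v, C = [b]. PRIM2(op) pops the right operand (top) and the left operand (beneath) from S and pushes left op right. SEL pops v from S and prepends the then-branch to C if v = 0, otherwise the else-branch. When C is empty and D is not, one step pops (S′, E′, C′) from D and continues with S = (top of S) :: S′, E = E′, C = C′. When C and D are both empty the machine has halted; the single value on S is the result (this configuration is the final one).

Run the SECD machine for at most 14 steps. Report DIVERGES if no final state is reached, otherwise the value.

Answer: DIVERGES (no final state within 14 steps)

Machine steps:
[0] [S=∅ | E=∅ | C=[(5 + ((λx. (x x)) (λx. (x x))))] | D=∅]
[1] [S=∅ | E=∅ | C=[5 :: ((λx. (x x)) (λx. (x x))) :: PRIM2(add)] | D=∅]
[2] [S=[5] | E=∅ | C=[((λx. (x x)) (λx. (x x))) :: PRIM2(add)] | D=∅]
[3] [S=[5] | E=∅ | C=[(λx. (x x)) :: (λx. (x x)) :: AP :: PRIM2(add)] | D=∅]
[4] [S=[clo(λx. (x x), ∅) :: 5] | E=∅ | C=[(λx. (x x)) :: AP :: PRIM2(add)] | D=∅]
[5] [S=[clo(λx. (x x), ∅) :: clo(λx. (x x), ∅) :: 5] | E=∅ | C=[AP :: PRIM2(add)] | D=∅]
[6] [S=∅ | E={x↦clo(λx. (x x), ∅)} | C=[(x x)] | D=[([5], ∅, [PRIM2(add)])]]
[7] [S=∅ | E={x↦clo(λx. (x x), ∅)} | C=[x :: x :: AP] | D=[([5], ∅, [PRIM2(add)])]]
[8] [S=[clo(λx. (x x), ∅)] | E={x↦clo(λx. (x x), ∅)} | C=[x :: AP] | D=[([5], ∅, [PRIM2(add)])]]
[9] [S=[clo(λx. (x x), ∅) :: clo(λx. (x x), ∅)] | E={x↦clo(λx. (x x), ∅)} | C=[AP] | D=[([5], ∅, [PRIM2(add)])]]
[10] [S=∅ | E={x↦clo(λx. (x x), ∅)} | C=[(x x)] | D=[(∅, {x↦clo(λx. (x x), ∅)}, ∅) :: ([5], ∅, [PRIM2(add)])]]
[11] [S=∅ | E={x↦clo(λx. (x x), ∅)} | C=[x :: x :: AP] | D=[(∅, {x↦clo(λx. (x x), ∅)}, ∅) :: ([5], ∅, [PRIM2(add)])]]
[12] [S=[clo(λx. (x x), ∅)] | E={x↦clo(λx. (x x), ∅)} | C=[x :: AP] | D=[(∅, {x↦clo(λx. (x x), ∅)}, ∅) :: ([5], ∅, [PRIM2(add)])]]
[13] [S=[clo(λx. (x x), ∅) :: clo(λx. (x x), ∅)] | E={x↦clo(λx. (x x), ∅)} | C=[AP] | D=[(∅, {x↦clo(λx. (x x), ∅)}, ∅) :: ([5], ∅, [PRIM2(add)])]]
[14] [S=∅ | E={x↦clo(λx. (x x), ∅)} | C=[(x x)] | D=[(∅, {x↦clo(λx. (x x), ∅)}, ∅) :: (∅, {x↦clo(λx. (x x), ∅)}, ∅) :: ([5], ∅, [PRIM2(add)])]]
→ 14 transitions taken and the configuration is still not final: no result within 14 steps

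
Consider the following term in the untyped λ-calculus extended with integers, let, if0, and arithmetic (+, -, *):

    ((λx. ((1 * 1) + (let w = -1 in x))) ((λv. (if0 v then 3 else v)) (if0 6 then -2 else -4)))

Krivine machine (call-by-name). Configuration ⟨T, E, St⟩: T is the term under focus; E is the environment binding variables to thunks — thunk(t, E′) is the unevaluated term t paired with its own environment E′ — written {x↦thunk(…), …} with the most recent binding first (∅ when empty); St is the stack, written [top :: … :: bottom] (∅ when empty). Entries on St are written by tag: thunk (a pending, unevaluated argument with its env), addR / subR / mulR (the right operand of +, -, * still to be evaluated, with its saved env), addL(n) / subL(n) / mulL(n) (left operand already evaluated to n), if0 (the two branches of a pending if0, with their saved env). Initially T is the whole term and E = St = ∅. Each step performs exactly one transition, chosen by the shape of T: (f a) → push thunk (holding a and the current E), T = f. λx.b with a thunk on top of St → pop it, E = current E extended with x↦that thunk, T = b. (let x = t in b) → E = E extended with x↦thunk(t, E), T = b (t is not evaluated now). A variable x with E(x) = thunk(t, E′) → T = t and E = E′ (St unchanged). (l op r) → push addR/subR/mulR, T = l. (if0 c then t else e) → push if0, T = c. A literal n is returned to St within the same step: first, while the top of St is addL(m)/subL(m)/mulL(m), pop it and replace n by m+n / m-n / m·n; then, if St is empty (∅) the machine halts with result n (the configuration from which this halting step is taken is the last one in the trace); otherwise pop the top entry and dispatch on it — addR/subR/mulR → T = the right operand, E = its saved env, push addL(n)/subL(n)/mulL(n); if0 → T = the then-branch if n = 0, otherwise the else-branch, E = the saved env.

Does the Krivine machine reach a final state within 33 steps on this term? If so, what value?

0. [T=((λx. ((1 * 1) + (let w = -1 in x))) ((λv. (if0 v then 3 else v)) (if0 6 then -2 else -4))) | E=∅ | St=∅]
1. [T=(λx. ((1 * 1) + (let w = -1 in x))) | E=∅ | St=[thunk]]
2. [T=((1 * 1) + (let w = -1 in x)) | E={x↦thunk(((λv. (if0 v then 3 else v)) (if0 6 then -2 else -4)), ∅)} | St=∅]
3. [T=(1 * 1) | E={x↦thunk(((λv. (if0 v then 3 else v)) (if0 6 then -2 else -4)), ∅)} | St=[addR]]
4. [T=1 | E={x↦thunk(((λv. (if0 v then 3 else v)) (if0 6 then -2 else -4)), ∅)} | St=[mulR :: addR]]
5. [T=1 | E={x↦thunk(((λv. (if0 v then 3 else v)) (if0 6 then -2 else -4)), ∅)} | St=[mulL(1) :: addR]]
6. [T=(let w = -1 in x) | E={x↦thunk(((λv. (if0 v then 3 else v)) (if0 6 then -2 else -4)), ∅)} | St=[addL(1)]]
7. [T=x | E={w↦thunk(-1, {x↦thunk(((λv. (if0 v then 3 else v)) (if0 6 then -2 else -4)), ∅)}), x↦thunk(((λv. (if0 v then 3 else v)) (if0 6 then -2 else -4)), ∅)} | St=[addL(1)]]
8. [T=((λv. (if0 v then 3 else v)) (if0 6 then -2 else -4)) | E=∅ | St=[addL(1)]]
9. [T=(λv. (if0 v then 3 else v)) | E=∅ | St=[thunk :: addL(1)]]
10. [T=(if0 v then 3 else v) | E={v↦thunk((if0 6 then -2 else -4), ∅)} | St=[addL(1)]]
11. [T=v | E={v↦thunk((if0 6 then -2 else -4), ∅)} | St=[if0 :: addL(1)]]
12. [T=(if0 6 then -2 else -4) | E=∅ | St=[if0 :: addL(1)]]
13. [T=6 | E=∅ | St=[if0 :: if0 :: addL(1)]]
14. [T=-4 | E=∅ | St=[if0 :: addL(1)]]
15. [T=v | E={v↦thunk((if0 6 then -2 else -4), ∅)} | St=[addL(1)]]
16. [T=(if0 6 then -2 else -4) | E=∅ | St=[addL(1)]]
17. [T=6 | E=∅ | St=[if0 :: addL(1)]]
18. [T=-4 | E=∅ | St=[addL(1)]]
→ final value -3

Answer: -3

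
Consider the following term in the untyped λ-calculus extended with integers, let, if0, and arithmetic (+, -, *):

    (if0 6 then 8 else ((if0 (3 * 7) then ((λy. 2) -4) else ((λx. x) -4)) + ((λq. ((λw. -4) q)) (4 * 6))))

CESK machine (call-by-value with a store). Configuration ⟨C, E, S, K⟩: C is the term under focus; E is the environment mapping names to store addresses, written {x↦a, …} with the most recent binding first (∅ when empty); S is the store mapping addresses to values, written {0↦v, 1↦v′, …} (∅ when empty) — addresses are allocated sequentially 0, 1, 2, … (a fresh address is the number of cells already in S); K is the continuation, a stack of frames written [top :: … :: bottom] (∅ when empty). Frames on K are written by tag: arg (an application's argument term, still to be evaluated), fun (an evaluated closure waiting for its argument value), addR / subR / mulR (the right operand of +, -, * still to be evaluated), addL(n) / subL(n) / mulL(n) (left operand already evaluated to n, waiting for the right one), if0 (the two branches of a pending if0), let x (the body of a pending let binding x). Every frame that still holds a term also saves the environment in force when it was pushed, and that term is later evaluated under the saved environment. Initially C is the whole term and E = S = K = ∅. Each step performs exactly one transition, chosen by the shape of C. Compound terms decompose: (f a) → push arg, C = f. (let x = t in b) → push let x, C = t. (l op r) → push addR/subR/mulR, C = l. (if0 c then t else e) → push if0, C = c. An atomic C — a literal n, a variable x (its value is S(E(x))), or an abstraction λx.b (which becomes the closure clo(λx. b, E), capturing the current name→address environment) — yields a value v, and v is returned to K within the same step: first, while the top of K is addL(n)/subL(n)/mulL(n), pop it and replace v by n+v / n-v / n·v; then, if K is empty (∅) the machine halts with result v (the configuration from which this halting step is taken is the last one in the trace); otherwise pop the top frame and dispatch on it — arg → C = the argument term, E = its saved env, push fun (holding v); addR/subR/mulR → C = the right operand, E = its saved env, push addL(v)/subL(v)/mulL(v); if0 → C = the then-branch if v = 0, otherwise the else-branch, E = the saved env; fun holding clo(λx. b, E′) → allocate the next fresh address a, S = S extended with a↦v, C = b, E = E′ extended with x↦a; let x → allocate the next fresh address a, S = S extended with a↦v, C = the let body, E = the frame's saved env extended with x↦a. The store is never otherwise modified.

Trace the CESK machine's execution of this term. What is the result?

t=0: ⟨C=(if0 6 then 8 else ((if0 (3 * 7) then ((λy. 2) -4) else ((λx. x) -4)) + ((λq. ((λw. -4) q)) (4 * 6)))); E=∅; S=∅; K=∅⟩
t=1: ⟨C=6; E=∅; S=∅; K=[if0]⟩
t=2: ⟨C=((if0 (3 * 7) then ((λy. 2) -4) else ((λx. x) -4)) + ((λq. ((λw. -4) q)) (4 * 6))); E=∅; S=∅; K=∅⟩
t=3: ⟨C=(if0 (3 * 7) then ((λy. 2) -4) else ((λx. x) -4)); E=∅; S=∅; K=[addR]⟩
t=4: ⟨C=(3 * 7); E=∅; S=∅; K=[if0 :: addR]⟩
t=5: ⟨C=3; E=∅; S=∅; K=[mulR :: if0 :: addR]⟩
t=6: ⟨C=7; E=∅; S=∅; K=[mulL(3) :: if0 :: addR]⟩
t=7: ⟨C=((λx. x) -4); E=∅; S=∅; K=[addR]⟩
t=8: ⟨C=(λx. x); E=∅; S=∅; K=[arg :: addR]⟩
t=9: ⟨C=-4; E=∅; S=∅; K=[fun :: addR]⟩
t=10: ⟨C=x; E={x↦0}; S={0↦-4}; K=[addR]⟩
t=11: ⟨C=((λq. ((λw. -4) q)) (4 * 6)); E=∅; S={0↦-4}; K=[addL(-4)]⟩
t=12: ⟨C=(λq. ((λw. -4) q)); E=∅; S={0↦-4}; K=[arg :: addL(-4)]⟩
t=13: ⟨C=(4 * 6); E=∅; S={0↦-4}; K=[fun :: addL(-4)]⟩
t=14: ⟨C=4; E=∅; S={0↦-4}; K=[mulR :: fun :: addL(-4)]⟩
t=15: ⟨C=6; E=∅; S={0↦-4}; K=[mulL(4) :: fun :: addL(-4)]⟩
t=16: ⟨C=((λw. -4) q); E={q↦1}; S={0↦-4, 1↦24}; K=[addL(-4)]⟩
t=17: ⟨C=(λw. -4); E={q↦1}; S={0↦-4, 1↦24}; K=[arg :: addL(-4)]⟩
t=18: ⟨C=q; E={q↦1}; S={0↦-4, 1↦24}; K=[fun :: addL(-4)]⟩
t=19: ⟨C=-4; E={w↦2, q↦1}; S={0↦-4, 1↦24, 2↦24}; K=[addL(-4)]⟩
→ final value -8

Answer: -8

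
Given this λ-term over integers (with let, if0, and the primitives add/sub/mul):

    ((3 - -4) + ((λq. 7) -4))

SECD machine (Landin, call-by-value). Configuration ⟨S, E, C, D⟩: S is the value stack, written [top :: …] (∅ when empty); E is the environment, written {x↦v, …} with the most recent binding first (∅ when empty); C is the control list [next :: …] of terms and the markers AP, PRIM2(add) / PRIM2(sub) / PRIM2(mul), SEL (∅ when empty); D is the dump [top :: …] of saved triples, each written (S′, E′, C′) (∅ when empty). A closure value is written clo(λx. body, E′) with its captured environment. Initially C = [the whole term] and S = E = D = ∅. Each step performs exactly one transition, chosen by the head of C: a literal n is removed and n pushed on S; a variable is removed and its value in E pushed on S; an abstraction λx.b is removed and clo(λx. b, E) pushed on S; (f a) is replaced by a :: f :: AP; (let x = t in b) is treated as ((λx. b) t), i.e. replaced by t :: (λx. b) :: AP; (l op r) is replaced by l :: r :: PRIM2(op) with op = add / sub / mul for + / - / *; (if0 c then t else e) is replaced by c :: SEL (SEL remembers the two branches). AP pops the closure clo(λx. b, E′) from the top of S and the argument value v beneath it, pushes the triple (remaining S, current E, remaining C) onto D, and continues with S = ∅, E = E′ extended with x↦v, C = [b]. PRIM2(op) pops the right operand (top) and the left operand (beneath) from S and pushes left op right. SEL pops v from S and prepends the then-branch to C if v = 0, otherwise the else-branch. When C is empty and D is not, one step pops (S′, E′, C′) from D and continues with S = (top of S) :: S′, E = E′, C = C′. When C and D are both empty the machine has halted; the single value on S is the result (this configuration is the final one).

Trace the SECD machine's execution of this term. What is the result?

[0] [S=∅ | E=∅ | C=[((3 - -4) + ((λq. 7) -4))] | D=∅]
[1] [S=∅ | E=∅ | C=[(3 - -4) :: ((λq. 7) -4) :: PRIM2(add)] | D=∅]
[2] [S=∅ | E=∅ | C=[3 :: -4 :: PRIM2(sub) :: ((λq. 7) -4) :: PRIM2(add)] | D=∅]
[3] [S=[3] | E=∅ | C=[-4 :: PRIM2(sub) :: ((λq. 7) -4) :: PRIM2(add)] | D=∅]
[4] [S=[-4 :: 3] | E=∅ | C=[PRIM2(sub) :: ((λq. 7) -4) :: PRIM2(add)] | D=∅]
[5] [S=[7] | E=∅ | C=[((λq. 7) -4) :: PRIM2(add)] | D=∅]
[6] [S=[7] | E=∅ | C=[-4 :: (λq. 7) :: AP :: PRIM2(add)] | D=∅]
[7] [S=[-4 :: 7] | E=∅ | C=[(λq. 7) :: AP :: PRIM2(add)] | D=∅]
[8] [S=[clo(λq. 7, ∅) :: -4 :: 7] | E=∅ | C=[AP :: PRIM2(add)] | D=∅]
[9] [S=∅ | E={q↦-4} | C=[7] | D=[([7], ∅, [PRIM2(add)])]]
[10] [S=[7] | E={q↦-4} | C=∅ | D=[([7], ∅, [PRIM2(add)])]]
[11] [S=[7 :: 7] | E=∅ | C=[PRIM2(add)] | D=∅]
[12] [S=[14] | E=∅ | C=∅ | D=∅]
→ final value 14

Answer: 14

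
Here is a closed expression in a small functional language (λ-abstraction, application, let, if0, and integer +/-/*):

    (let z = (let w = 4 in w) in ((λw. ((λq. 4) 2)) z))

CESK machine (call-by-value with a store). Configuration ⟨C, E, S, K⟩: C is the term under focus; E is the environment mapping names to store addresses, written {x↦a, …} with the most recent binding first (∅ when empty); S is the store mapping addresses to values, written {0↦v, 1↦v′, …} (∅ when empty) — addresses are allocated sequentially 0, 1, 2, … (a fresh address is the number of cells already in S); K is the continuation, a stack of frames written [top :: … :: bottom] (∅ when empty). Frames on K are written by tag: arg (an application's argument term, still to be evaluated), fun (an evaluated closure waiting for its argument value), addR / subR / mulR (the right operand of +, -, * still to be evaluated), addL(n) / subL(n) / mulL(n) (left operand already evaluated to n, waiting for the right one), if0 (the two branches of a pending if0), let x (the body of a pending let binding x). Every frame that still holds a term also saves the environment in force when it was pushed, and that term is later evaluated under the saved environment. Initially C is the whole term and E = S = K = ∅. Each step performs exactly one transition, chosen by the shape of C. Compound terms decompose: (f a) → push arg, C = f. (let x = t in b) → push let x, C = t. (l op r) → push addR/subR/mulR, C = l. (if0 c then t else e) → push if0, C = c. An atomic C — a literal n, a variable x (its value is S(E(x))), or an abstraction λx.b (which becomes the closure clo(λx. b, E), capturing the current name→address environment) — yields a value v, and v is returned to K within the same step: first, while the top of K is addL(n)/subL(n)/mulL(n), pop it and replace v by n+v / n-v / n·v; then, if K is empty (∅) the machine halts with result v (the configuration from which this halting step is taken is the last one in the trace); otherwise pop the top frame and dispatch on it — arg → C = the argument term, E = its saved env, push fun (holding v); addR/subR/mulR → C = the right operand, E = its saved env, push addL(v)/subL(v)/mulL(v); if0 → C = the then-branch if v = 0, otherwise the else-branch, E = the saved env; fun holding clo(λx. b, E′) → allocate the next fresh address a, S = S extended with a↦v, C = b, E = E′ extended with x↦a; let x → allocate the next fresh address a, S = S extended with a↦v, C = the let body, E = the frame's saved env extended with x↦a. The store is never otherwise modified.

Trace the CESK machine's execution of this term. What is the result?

[0] <C=(let z = (let w = 4 in w) in ((λw. ((λq. 4) 2)) z)), E=∅, S=∅, K=∅>
[1] <C=(let w = 4 in w), E=∅, S=∅, K=[let z]>
[2] <C=4, E=∅, S=∅, K=[let w :: let z]>
[3] <C=w, E={w↦0}, S={0↦4}, K=[let z]>
[4] <C=((λw. ((λq. 4) 2)) z), E={z↦1}, S={0↦4, 1↦4}, K=∅>
[5] <C=(λw. ((λq. 4) 2)), E={z↦1}, S={0↦4, 1↦4}, K=[arg]>
[6] <C=z, E={z↦1}, S={0↦4, 1↦4}, K=[fun]>
[7] <C=((λq. 4) 2), E={w↦2, z↦1}, S={0↦4, 1↦4, 2↦4}, K=∅>
[8] <C=(λq. 4), E={w↦2, z↦1}, S={0↦4, 1↦4, 2↦4}, K=[arg]>
[9] <C=2, E={w↦2, z↦1}, S={0↦4, 1↦4, 2↦4}, K=[fun]>
[10] <C=4, E={q↦3, w↦2, z↦1}, S={0↦4, 1↦4, 2↦4, 3↦2}, K=∅>
→ final value 4

Answer: 4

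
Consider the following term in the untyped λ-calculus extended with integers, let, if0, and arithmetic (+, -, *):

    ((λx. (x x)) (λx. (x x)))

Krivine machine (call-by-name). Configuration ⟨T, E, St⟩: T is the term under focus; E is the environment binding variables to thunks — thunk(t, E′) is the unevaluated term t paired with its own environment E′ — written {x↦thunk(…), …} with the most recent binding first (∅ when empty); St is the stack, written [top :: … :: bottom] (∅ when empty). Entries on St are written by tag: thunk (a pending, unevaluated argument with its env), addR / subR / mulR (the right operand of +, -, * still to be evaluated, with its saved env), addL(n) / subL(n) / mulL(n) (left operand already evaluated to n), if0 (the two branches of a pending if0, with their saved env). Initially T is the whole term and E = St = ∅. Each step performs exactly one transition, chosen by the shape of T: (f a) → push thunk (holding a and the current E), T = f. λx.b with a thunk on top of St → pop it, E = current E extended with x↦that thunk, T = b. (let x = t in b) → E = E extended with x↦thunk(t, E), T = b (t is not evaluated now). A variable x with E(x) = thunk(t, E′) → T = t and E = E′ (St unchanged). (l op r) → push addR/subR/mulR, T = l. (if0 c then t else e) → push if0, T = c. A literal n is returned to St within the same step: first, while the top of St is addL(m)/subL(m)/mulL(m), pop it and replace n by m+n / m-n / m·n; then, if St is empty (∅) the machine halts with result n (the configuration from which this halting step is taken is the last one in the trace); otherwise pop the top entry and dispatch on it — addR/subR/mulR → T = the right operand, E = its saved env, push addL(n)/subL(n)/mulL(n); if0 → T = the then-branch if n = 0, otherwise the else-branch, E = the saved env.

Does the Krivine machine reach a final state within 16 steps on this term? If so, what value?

Answer: DIVERGES (no final state within 16 steps)

Machine steps:
0. ⟨T=((λx. (x x)) (λx. (x x))); E=∅; St=∅⟩
1. ⟨T=(λx. (x x)); E=∅; St=[thunk]⟩
2. ⟨T=(x x); E={x↦thunk((λx. (x x)), ∅)}; St=∅⟩
3. ⟨T=x; E={x↦thunk((λx. (x x)), ∅)}; St=[thunk]⟩
4. ⟨T=(λx. (x x)); E=∅; St=[thunk]⟩
5. ⟨T=(x x); E={x↦thunk(x, {x↦thunk((λx. (x x)), ∅)})}; St=∅⟩
6. ⟨T=x; E={x↦thunk(x, {x↦thunk((λx. (x x)), ∅)})}; St=[thunk]⟩
7. ⟨T=x; E={x↦thunk((λx. (x x)), ∅)}; St=[thunk]⟩
8. ⟨T=(λx. (x x)); E=∅; St=[thunk]⟩
9. ⟨T=(x x); E={x↦thunk(x, {x↦thunk(x, {x↦thunk((λx. (x x)), ∅)})})}; St=∅⟩
10. ⟨T=x; E={x↦thunk(x, {x↦thunk(x, {x↦thunk((λx. (x x)), ∅)})})}; St=[thunk]⟩
11. ⟨T=x; E={x↦thunk(x, {x↦thunk((λx. (x x)), ∅)})}; St=[thunk]⟩
12. ⟨T=x; E={x↦thunk((λx. (x x)), ∅)}; St=[thunk]⟩
13. ⟨T=(λx. (x x)); E=∅; St=[thunk]⟩
14. ⟨T=(x x); E={x↦thunk(x, {x↦thunk(x, {x↦thunk(x, {x↦thunk((λx. (x x)), ∅)})})})}; St=∅⟩
15. ⟨T=x; E={x↦thunk(x, {x↦thunk(x, {x↦thunk(x, {x↦thunk((λx. (x x)), ∅)})})})}; St=[thunk]⟩
16. ⟨T=x; E={x↦thunk(x, {x↦thunk(x, {x↦thunk((λx. (x x)), ∅)})})}; St=[thunk]⟩
→ 16 transitions taken and the configuration is still not final: no result within 16 steps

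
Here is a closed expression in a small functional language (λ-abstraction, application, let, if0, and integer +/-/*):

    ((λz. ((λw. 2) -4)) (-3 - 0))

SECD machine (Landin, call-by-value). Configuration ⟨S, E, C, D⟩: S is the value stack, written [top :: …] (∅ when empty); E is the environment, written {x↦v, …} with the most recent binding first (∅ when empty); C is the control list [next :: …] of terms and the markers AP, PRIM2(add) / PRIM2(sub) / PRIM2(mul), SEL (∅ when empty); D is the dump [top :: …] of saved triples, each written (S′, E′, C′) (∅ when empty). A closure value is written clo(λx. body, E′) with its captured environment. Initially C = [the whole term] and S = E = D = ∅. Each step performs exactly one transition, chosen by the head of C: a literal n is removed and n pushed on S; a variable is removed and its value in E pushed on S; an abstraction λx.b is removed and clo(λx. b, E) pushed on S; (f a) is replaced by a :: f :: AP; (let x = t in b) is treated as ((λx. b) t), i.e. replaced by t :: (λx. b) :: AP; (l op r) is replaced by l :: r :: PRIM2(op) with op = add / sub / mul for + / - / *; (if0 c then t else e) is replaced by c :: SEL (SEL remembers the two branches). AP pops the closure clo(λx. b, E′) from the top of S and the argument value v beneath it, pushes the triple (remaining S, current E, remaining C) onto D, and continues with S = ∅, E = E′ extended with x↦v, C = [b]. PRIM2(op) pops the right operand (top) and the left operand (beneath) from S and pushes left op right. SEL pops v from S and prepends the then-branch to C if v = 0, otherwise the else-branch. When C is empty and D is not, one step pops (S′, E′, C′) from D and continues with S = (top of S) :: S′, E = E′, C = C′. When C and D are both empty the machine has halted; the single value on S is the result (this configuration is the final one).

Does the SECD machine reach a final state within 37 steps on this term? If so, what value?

t=0: ⟨S=∅; E=∅; C=[((λz. ((λw. 2) -4)) (-3 - 0))]; D=∅⟩
t=1: ⟨S=∅; E=∅; C=[(-3 - 0) :: (λz. ((λw. 2) -4)) :: AP]; D=∅⟩
t=2: ⟨S=∅; E=∅; C=[-3 :: 0 :: PRIM2(sub) :: (λz. ((λw. 2) -4)) :: AP]; D=∅⟩
t=3: ⟨S=[-3]; E=∅; C=[0 :: PRIM2(sub) :: (λz. ((λw. 2) -4)) :: AP]; D=∅⟩
t=4: ⟨S=[0 :: -3]; E=∅; C=[PRIM2(sub) :: (λz. ((λw. 2) -4)) :: AP]; D=∅⟩
t=5: ⟨S=[-3]; E=∅; C=[(λz. ((λw. 2) -4)) :: AP]; D=∅⟩
t=6: ⟨S=[clo(λz. ((λw. 2) -4), ∅) :: -3]; E=∅; C=[AP]; D=∅⟩
t=7: ⟨S=∅; E={z↦-3}; C=[((λw. 2) -4)]; D=[(∅, ∅, ∅)]⟩
t=8: ⟨S=∅; E={z↦-3}; C=[-4 :: (λw. 2) :: AP]; D=[(∅, ∅, ∅)]⟩
t=9: ⟨S=[-4]; E={z↦-3}; C=[(λw. 2) :: AP]; D=[(∅, ∅, ∅)]⟩
t=10: ⟨S=[clo(λw. 2, {z↦-3}) :: -4]; E={z↦-3}; C=[AP]; D=[(∅, ∅, ∅)]⟩
t=11: ⟨S=∅; E={w↦-4, z↦-3}; C=[2]; D=[(∅, {z↦-3}, ∅) :: (∅, ∅, ∅)]⟩
t=12: ⟨S=[2]; E={w↦-4, z↦-3}; C=∅; D=[(∅, {z↦-3}, ∅) :: (∅, ∅, ∅)]⟩
t=13: ⟨S=[2]; E={z↦-3}; C=∅; D=[(∅, ∅, ∅)]⟩
t=14: ⟨S=[2]; E=∅; C=∅; D=∅⟩
→ final value 2

Answer: 2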